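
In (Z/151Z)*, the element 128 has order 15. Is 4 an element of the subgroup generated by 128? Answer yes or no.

⟨128⟩ has order 15; its elements mod 151 are {1, 2, 4, 8, 16, 19, 32, 38, 59, 64, 76, 85, 105, 118, 128}.
4 is in this set.

yes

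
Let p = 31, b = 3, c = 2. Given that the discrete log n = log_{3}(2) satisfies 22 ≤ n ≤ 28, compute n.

24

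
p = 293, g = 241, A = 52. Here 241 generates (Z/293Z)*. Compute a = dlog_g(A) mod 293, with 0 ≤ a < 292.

Baby-step giant-step with m = ceil(sqrt(292)) = 18.
Baby table (241^j mod 293 for j=0..17):
  0:1  1:241  2:67  3:32  4:94  5:93  6:145  7:78
  8:46  9:245  10:152  11:7  12:222  13:176  14:224  15:72
  16:65  17:136
Giant step factor: 241^(-18) ≡ 271 (mod 293).
Scan 52·271^i mod 293 for i = 0, 1, …:
  i=0: 52   i=1: 28   i=2: 263   i=3: 74
  i=4: 130   i=5: 70   i=6: 218   i=7: 185
  i=8: 32
Match at i=8, j=3: a = 8·18 + 3 = 147.

147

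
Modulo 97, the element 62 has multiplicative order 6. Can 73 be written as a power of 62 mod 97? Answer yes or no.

no

⟨62⟩ has order 6; its elements mod 97 are {1, 35, 36, 61, 62, 96}.
73 is not in this set.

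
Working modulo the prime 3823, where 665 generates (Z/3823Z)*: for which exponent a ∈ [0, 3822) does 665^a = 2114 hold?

Baby-step giant-step with m = ceil(sqrt(3822)) = 62.
Baby table (665^j mod 3823 for j=0..61):
  0:1  1:665  2:2580  3:2996  4:557  5:3397  6:3435  7:1944
  8:586  9:3567  10:1795  11:899  12:1447  13:2682  14:2012  15:3753
  16:3149  17:2904  18:545  19:3063  20:3059  21:399  22:1548  23:1033
  24:2628  25:509  26:2061  27:1931  28:3410  29:611  30:1077  31:1304
  32:3162  33:80  34:3501  35:3781  36:2654  37:2507  38:327  39:3367
  40:2600  41:1004  42:2458  43:2149  44:3106  45:1070  46:472  47:394
  48:2046  49:3425  50:2940  51:1547  52:368  53:48  54:1336  55:1504
  56:2357  57:3798  58:2490  59:491  60:1560  61:1367
Giant step factor: 665^(-62) ≡ 1279 (mod 3823).
Scan 2114·1279^i mod 3823 for i = 0, 1, …:
  i=0: 2114   i=1: 945   i=2: 587   i=3: 1465
  i=4: 465   i=5: 2170   i=6: 3755   i=7: 957
  i=8: 643   i=9: 452     …   i=44: 3109
  i=45: 491
Match at i=45, j=59: a = 45·62 + 59 = 2849.

2849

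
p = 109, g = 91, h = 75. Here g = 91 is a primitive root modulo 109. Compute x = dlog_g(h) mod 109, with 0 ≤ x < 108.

Baby-step giant-step with m = ceil(sqrt(108)) = 11.
Baby table (91^j mod 109 for j=0..10):
  0:1  1:91  2:106  3:54  4:9  5:56  6:82  7:50
  8:81  9:68  10:84
Giant step factor: 91^(-11) ≡ 39 (mod 109).
Scan 75·39^i mod 109 for i = 0, 1, …:
  i=0: 75   i=1: 91
Match at i=1, j=1: x = 1·11 + 1 = 12.

12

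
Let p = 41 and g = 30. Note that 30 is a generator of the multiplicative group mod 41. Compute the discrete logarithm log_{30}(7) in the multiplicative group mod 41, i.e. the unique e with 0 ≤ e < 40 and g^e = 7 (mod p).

33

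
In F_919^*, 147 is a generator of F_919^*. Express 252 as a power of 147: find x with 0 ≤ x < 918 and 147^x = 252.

Baby-step giant-step with m = ceil(sqrt(918)) = 31.
Baby table (147^j mod 919 for j=0..30):
  0:1  1:147  2:472  3:459  4:386  5:683  6:230  7:726
  8:118  9:804  10:556  11:860  12:517  13:641  14:489  15:201
  16:139  17:215  18:359  19:390  20:352  21:280  22:724  23:743
  24:779  25:557  26:88  27:70  28:181  29:875  30:884
Giant step factor: 147^(-31) ≡ 132 (mod 919).
Scan 252·132^i mod 919 for i = 0, 1, …:
  i=0: 252   i=1: 180   i=2: 785   i=3: 692
  i=4: 363   i=5: 128   i=6: 354   i=7: 778
  i=8: 687   i=9: 622     …   i=18: 908
  i=19: 386
Match at i=19, j=4: x = 19·31 + 4 = 593.

593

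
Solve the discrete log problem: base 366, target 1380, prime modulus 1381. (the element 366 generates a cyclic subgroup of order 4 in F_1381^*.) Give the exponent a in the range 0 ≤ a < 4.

2

Successive powers of 366 modulo 1381:
  366^0=1  366^1=366  366^2=1380
So 366^2 ≡ 1380 (mod 1381), giving a = 2.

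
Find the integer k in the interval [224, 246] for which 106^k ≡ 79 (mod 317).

Compute 106^224 mod 317 = 79, then multiply by 106 repeatedly:
  106^224=79
Found 79 at exponent 224.

224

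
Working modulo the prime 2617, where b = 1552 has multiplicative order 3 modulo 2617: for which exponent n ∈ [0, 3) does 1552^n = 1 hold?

Successive powers of 1552 modulo 2617:
  1552^0=1
So 1552^0 ≡ 1 (mod 2617), giving n = 0.

0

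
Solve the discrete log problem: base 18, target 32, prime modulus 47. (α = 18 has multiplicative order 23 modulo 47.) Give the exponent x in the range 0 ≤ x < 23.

19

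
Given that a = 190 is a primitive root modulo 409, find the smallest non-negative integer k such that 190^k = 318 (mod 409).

296

Baby-step giant-step with m = ceil(sqrt(408)) = 21.
Baby table (190^j mod 409 for j=0..20):
  0:1  1:190  2:108  3:70  4:212  5:198  6:401  7:116
  8:363  9:258  10:349  11:52  12:64  13:299  14:368  15:390
  16:71  17:402  18:306  19:62  20:328
Giant step factor: 190^(-21) ≡ 148 (mod 409).
Scan 318·148^i mod 409 for i = 0, 1, …:
  i=0: 318   i=1: 29   i=2: 202   i=3: 39
  i=4: 46   i=5: 264   i=6: 217   i=7: 214
  i=8: 179   i=9: 316     …   i=13: 56
  i=14: 108
Match at i=14, j=2: k = 14·21 + 2 = 296.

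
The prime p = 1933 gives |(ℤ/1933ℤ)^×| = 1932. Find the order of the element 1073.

644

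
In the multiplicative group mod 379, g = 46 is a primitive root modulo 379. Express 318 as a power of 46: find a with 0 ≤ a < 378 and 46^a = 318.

7

Successive powers of 46 modulo 379:
  46^0=1  46^1=46  46^2=221  46^3=312  46^4=329  46^5=353
  46^6=320  46^7=318
So 46^7 ≡ 318 (mod 379), giving a = 7.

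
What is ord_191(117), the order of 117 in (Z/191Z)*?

The order of 117 must divide p − 1 = 190 = 2 · 5 · 19.
Divisors: 1, 2, 5, 10, 19, 38, 95, 190.
Check each in increasing order: 117^1 ≡ 117;  117^2 ≡ 128;  117^5 ≡ 52;  117^10 ≡ 30;  117^19 ≡ 184;  117^38 ≡ 49;  117^95 ≡ 1.
Smallest exponent giving 1 is 95.

95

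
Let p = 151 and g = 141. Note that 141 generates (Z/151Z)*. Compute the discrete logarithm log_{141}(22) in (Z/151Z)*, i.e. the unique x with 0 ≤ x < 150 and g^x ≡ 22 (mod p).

52

Baby-step giant-step with m = ceil(sqrt(150)) = 13.
Baby table (141^j mod 151 for j=0..12):
  0:1  1:141  2:100  3:57  4:34  5:113  6:78  7:126
  8:99  9:67  10:85  11:56  12:44
Giant step factor: 141^(-13) ≡ 93 (mod 151).
Scan 22·93^i mod 151 for i = 0, 1, …:
  i=0: 22   i=1: 83   i=2: 18   i=3: 13
  i=4: 1
Match at i=4, j=0: x = 4·13 + 0 = 52.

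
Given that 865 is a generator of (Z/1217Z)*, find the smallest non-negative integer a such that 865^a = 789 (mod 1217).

408

Baby-step giant-step with m = ceil(sqrt(1216)) = 35.
Baby table (865^j mod 1217 for j=0..34):
  0:1  1:865  2:987  3:638  4:569  5:517  6:566  7:356
  8:39  9:876  10:766  11:542  12:285  13:691  14:168  15:497
  16:304  17:88  18:666  19:449  20:162  21:175  22:467  23:1128
  24:903  25:998  26:417  27:473  28:233  29:740  30:1175  31:180
  32:1141  33:1195  34:442
Giant step factor: 865^(-35) ≡ 805 (mod 1217).
Scan 789·805^i mod 1217 for i = 0, 1, …:
  i=0: 789   i=1: 1088   i=2: 817   i=3: 505
  i=4: 47   i=5: 108   i=6: 533   i=7: 681
  i=8: 555   i=9: 136   i=10: 1167   i=11: 1128
Match at i=11, j=23: a = 11·35 + 23 = 408.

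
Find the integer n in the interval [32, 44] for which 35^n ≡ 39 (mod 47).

33

Compute 35^32 mod 47 = 32, then multiply by 35 repeatedly:
  35^32=32  35^33=39
Found 39 at exponent 33.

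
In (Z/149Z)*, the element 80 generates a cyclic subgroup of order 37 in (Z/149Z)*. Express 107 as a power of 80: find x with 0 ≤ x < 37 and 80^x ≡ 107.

22

Successive powers of 80 modulo 149:
  80^0=1  80^1=80  80^2=142  80^3=36  80^4=49  80^5=46
  80^6=104  80^7=125  80^8=17  80^9=19  80^10=30  80^11=16
  80^12=88  80^13=37  80^14=129  80^15=39  80^16=140  80^17=25
  80^18=63  80^19=123  80^20=6  80^21=33  80^22=107
So 80^22 ≡ 107 (mod 149), giving x = 22.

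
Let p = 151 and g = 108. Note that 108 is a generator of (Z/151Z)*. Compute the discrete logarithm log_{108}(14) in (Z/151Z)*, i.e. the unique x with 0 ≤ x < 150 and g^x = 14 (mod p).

Baby-step giant-step with m = ceil(sqrt(150)) = 13.
Baby table (108^j mod 151 for j=0..12):
  0:1  1:108  2:37  3:70  4:10  5:23  6:68  7:96
  8:100  9:79  10:76  11:54  12:94
Giant step factor: 108^(-13) ≡ 82 (mod 151).
Scan 14·82^i mod 151 for i = 0, 1, …:
  i=0: 14   i=1: 91   i=2: 63   i=3: 32
  i=4: 57   i=5: 144   i=6: 30   i=7: 44
  i=8: 135   i=9: 47   i=10: 79
Match at i=10, j=9: x = 10·13 + 9 = 139.

139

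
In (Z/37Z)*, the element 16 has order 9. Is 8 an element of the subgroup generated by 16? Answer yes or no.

8 ∈ ⟨16⟩ iff 8^9 ≡ 1 (mod 37), since |⟨16⟩| = 9.
8^9 mod 37 = 6.
Since 6 ≠ 1, 8 does not lie in the subgroup.

no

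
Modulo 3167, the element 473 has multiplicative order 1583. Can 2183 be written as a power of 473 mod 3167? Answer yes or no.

no

2183 ∈ ⟨473⟩ iff 2183^1583 ≡ 1 (mod 3167), since |⟨473⟩| = 1583.
2183^1583 mod 3167 = 3166.
Since 3166 ≠ 1, 2183 does not lie in the subgroup.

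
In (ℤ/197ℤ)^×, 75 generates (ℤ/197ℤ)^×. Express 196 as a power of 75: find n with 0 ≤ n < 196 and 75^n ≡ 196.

Baby-step giant-step with m = ceil(sqrt(196)) = 14.
Baby table (75^j mod 197 for j=0..13):
  0:1  1:75  2:109  3:98  4:61  5:44  6:148  7:68
  8:175  9:123  10:163  11:11  12:37  13:17
Giant step factor: 75^(-14) ≡ 161 (mod 197).
Scan 196·161^i mod 197 for i = 0, 1, …:
  i=0: 196   i=1: 36   i=2: 83   i=3: 164
  i=4: 6   i=5: 178   i=6: 93   i=7: 1
Match at i=7, j=0: n = 7·14 + 0 = 98.

98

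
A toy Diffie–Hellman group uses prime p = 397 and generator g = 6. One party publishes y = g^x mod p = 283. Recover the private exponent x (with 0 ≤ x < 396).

299

Baby-step giant-step with m = ceil(sqrt(396)) = 20.
Baby table (6^j mod 397 for j=0..19):
  0:1  1:6  2:36  3:216  4:105  5:233  6:207  7:51
  8:306  9:248  10:297  11:194  12:370  13:235  14:219  15:123
  16:341  17:61  18:366  19:211
Giant step factor: 6^(-20) ≡ 90 (mod 397).
Scan 283·90^i mod 397 for i = 0, 1, …:
  i=0: 283   i=1: 62   i=2: 22   i=3: 392
  i=4: 344   i=5: 391   i=6: 254   i=7: 231
  i=8: 146   i=9: 39     …   i=13: 342
  i=14: 211
Match at i=14, j=19: x = 14·20 + 19 = 299.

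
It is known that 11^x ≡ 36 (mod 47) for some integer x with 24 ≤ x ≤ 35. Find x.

Compute 11^24 mod 47 = 36, then multiply by 11 repeatedly:
  11^24=36
Found 36 at exponent 24.

24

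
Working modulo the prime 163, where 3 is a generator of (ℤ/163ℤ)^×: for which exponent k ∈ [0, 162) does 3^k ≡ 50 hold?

119

Baby-step giant-step with m = ceil(sqrt(162)) = 13.
Baby table (3^j mod 163 for j=0..12):
  0:1  1:3  2:9  3:27  4:81  5:80  6:77  7:68
  8:41  9:123  10:43  11:129  12:61
Giant step factor: 3^(-13) ≡ 106 (mod 163).
Scan 50·106^i mod 163 for i = 0, 1, …:
  i=0: 50   i=1: 84   i=2: 102   i=3: 54
  i=4: 19   i=5: 58   i=6: 117   i=7: 14
  i=8: 17   i=9: 9
Match at i=9, j=2: k = 9·13 + 2 = 119.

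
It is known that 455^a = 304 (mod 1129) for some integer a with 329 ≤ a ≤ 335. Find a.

331

Compute 455^329 mod 1129 = 206, then multiply by 455 repeatedly:
  455^329=206  455^330=23  455^331=304
Found 304 at exponent 331.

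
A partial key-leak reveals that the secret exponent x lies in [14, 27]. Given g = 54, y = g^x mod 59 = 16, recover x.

Compute 54^14 mod 59 = 22, then multiply by 54 repeatedly:
  54^14=22  54^15=8  54^16=19  54^17=23  54^18=3
  54^19=44  54^20=16
Found 16 at exponent 20.

20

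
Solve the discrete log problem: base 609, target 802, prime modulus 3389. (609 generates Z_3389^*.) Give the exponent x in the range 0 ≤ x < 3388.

3195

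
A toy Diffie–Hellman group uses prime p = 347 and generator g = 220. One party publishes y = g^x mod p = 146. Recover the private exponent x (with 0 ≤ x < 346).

255

Baby-step giant-step with m = ceil(sqrt(346)) = 19.
Baby table (220^j mod 347 for j=0..18):
  0:1  1:220  2:167  3:305  4:129  5:273  6:29  7:134
  8:332  9:170  10:271  11:283  12:147  13:69  14:259  15:72
  16:225  17:226  18:99
Giant step factor: 220^(-19) ≡ 317 (mod 347).
Scan 146·317^i mod 347 for i = 0, 1, …:
  i=0: 146   i=1: 131   i=2: 234   i=3: 267
  i=4: 318   i=5: 176   i=6: 272   i=7: 168
  i=8: 165   i=9: 255   i=10: 331   i=11: 133
  i=12: 174   i=13: 332
Match at i=13, j=8: x = 13·19 + 8 = 255.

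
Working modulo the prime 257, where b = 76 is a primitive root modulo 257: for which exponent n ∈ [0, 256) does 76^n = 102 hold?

61

Baby-step giant-step with m = ceil(sqrt(256)) = 16.
Baby table (76^j mod 257 for j=0..15):
  0:1  1:76  2:122  3:20  4:235  5:127  6:143  7:74
  8:227  9:33  10:195  11:171  12:146  13:45  14:79  15:93
Giant step factor: 76^(-16) ≡ 2 (mod 257).
Scan 102·2^i mod 257 for i = 0, 1, …:
  i=0: 102   i=1: 204   i=2: 151   i=3: 45
Match at i=3, j=13: n = 3·16 + 13 = 61.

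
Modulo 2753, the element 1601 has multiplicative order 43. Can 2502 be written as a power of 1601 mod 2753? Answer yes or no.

yes

2502 ∈ ⟨1601⟩ iff 2502^43 ≡ 1 (mod 2753), since |⟨1601⟩| = 43.
2502^43 mod 2753 = 1.
Since 1 = 1, 2502 lies in the subgroup.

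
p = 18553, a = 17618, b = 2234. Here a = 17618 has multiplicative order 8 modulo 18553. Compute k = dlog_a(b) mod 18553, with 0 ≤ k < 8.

2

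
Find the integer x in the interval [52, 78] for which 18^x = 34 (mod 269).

Compute 18^52 mod 269 = 67, then multiply by 18 repeatedly:
  18^52=67  18^53=130  18^54=188  18^55=156  18^56=118
  18^57=241  18^58=34
Found 34 at exponent 58.

58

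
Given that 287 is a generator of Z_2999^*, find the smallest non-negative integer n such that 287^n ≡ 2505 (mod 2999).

2426

Baby-step giant-step with m = ceil(sqrt(2998)) = 55.
Baby table (287^j mod 2999 for j=0..54):
  0:1  1:287  2:1396  3:1785  4:2465  5:2690  6:1287  7:492
  8:251  9:61  10:2512  11:1184  12:921  13:415  14:2144  15:533
  16:22  17:316  18:722  19:283  20:248  21:2199  22:1323  23:1827
  24:2523  25:1342  26:1282  27:2056  28:2268  29:133  30:2183  31:2729
  32:484  33:954  34:889  35:228  36:2457  37:394  38:2115  39:1207
  40:1524  41:2533  42:1213  43:247  44:1912  45:2926  46:42  47:58
  48:1651  49:2994  50:1564  51:2017  52:72  53:2670  54:1545
Giant step factor: 287^(-55) ≡ 2649 (mod 2999).
Scan 2505·2649^i mod 2999 for i = 0, 1, …:
  i=0: 2505   i=1: 1957   i=2: 1821   i=3: 1437
  i=4: 882   i=5: 197   i=6: 27   i=7: 2546
  i=8: 2602   i=9: 996     …   i=43: 1393
  i=44: 1287
Match at i=44, j=6: n = 44·55 + 6 = 2426.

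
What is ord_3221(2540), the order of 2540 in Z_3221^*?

3220

The order of 2540 must divide p − 1 = 3220 = 2^2 · 5 · 7 · 23.
Divisors: 1, 2, 4, 5, 7, 10, 14, 20, 23, 28, 35, 46, 70, 92, 115, 140, 161, 230, 322, 460, 644, 805, 1610, 3220.
Check each in increasing order: 2540^1 ≡ 2540;  2540^2 ≡ 3158;  2540^4 ≡ 748;  2540^5 ≡ 2751;  2540^7 ≡ 621;  2540^10 ≡ 1872;  2540^14 ≡ 2342;  2540^20 ≡ 3157;  2540^23 ≡ 1721;  2540^28 ≡ 2822;  2540^35 ≡ 238;  2540^46 ≡ 1742;  2540^70 ≡ 1887;  2540^92 ≡ 382;  2540^115 ≡ 338;  2540^140 ≡ 1564;  2540^161 ≡ 2574;  2540^230 ≡ 1509;  2540^322 ≡ 3100;  2540^460 ≡ 3055;  2540^644 ≡ 1757;  2540^805 ≡ 234;  2540^1610 ≡ 3220;  2540^3220 ≡ 1.
Smallest exponent giving 1 is 3220.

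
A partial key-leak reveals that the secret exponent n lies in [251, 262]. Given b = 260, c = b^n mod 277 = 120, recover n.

Compute 260^251 mod 277 = 31, then multiply by 260 repeatedly:
  260^251=31  260^252=27  260^253=95  260^254=47  260^255=32
  260^256=10  260^257=107  260^258=120
Found 120 at exponent 258.

258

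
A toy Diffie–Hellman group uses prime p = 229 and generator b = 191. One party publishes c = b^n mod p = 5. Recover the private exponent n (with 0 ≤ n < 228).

Baby-step giant-step with m = ceil(sqrt(228)) = 16.
Baby table (191^j mod 229 for j=0..15):
  0:1  1:191  2:70  3:88  4:91  5:206  6:187  7:222
  8:37  9:197  10:71  11:50  12:161  13:65  14:49  15:199
Giant step factor: 191^(-16) ≡ 183 (mod 229).
Scan 5·183^i mod 229 for i = 0, 1, …:
  i=0: 5   i=1: 228   i=2: 46   i=3: 174
  i=4: 11   i=5: 181   i=6: 147   i=7: 108
  i=8: 70
Match at i=8, j=2: n = 8·16 + 2 = 130.

130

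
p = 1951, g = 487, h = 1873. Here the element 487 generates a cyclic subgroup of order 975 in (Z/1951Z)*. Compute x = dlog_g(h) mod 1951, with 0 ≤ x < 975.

Baby-step giant-step with m = ceil(sqrt(975)) = 32.
Baby table (487^j mod 1951 for j=0..31):
  0:1  1:487  2:1098  3:152  4:1837  5:1061  6:1643  7:231
  8:1290  9:8  10:1945  11:980  12:1216  13:1039  14:684  15:1438
  16:1848  17:565  18:64  19:1903  20:36  21:1924  22:508  23:1570
  24:1749  25:1127  26:618  27:512  28:1567  29:288  30:1735  31:162
Giant step factor: 487^(-32) ≡ 281 (mod 1951).
Scan 1873·281^i mod 1951 for i = 0, 1, …:
  i=0: 1873   i=1: 1494   i=2: 349   i=3: 519
  i=4: 1465   i=5: 4   i=6: 1124   i=7: 1733
  i=8: 1174   i=9: 175     …   i=14: 1892
  i=15: 980
Match at i=15, j=11: x = 15·32 + 11 = 491.

491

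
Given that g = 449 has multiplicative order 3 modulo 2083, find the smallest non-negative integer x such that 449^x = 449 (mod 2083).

1

Successive powers of 449 modulo 2083:
  449^0=1  449^1=449
So 449^1 ≡ 449 (mod 2083), giving x = 1.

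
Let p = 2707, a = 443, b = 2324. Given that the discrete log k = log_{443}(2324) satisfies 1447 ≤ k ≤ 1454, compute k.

1447

Compute 443^1447 mod 2707 = 2324, then multiply by 443 repeatedly:
  443^1447=2324
Found 2324 at exponent 1447.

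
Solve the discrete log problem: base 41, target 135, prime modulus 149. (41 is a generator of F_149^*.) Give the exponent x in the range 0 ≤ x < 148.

45

Baby-step giant-step with m = ceil(sqrt(148)) = 13.
Baby table (41^j mod 149 for j=0..12):
  0:1  1:41  2:42  3:83  4:125  5:59  6:35  7:94
  8:129  9:74  10:54  11:128  12:33
Giant step factor: 41^(-13) ≡ 87 (mod 149).
Scan 135·87^i mod 149 for i = 0, 1, …:
  i=0: 135   i=1: 123   i=2: 122   i=3: 35
Match at i=3, j=6: x = 3·13 + 6 = 45.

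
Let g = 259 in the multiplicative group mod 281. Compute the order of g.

280

The order of 259 must divide p − 1 = 280 = 2^3 · 5 · 7.
Divisors: 1, 2, 4, 5, 7, 8, 10, 14, 20, 28, 35, 40, 56, 70, 140, 280.
Check each in increasing order: 259^1 ≡ 259;  259^2 ≡ 203;  259^4 ≡ 183;  259^5 ≡ 189;  259^7 ≡ 151;  259^8 ≡ 50;  259^10 ≡ 34;  259^14 ≡ 40;  259^20 ≡ 32;  259^28 ≡ 195;  259^35 ≡ 221;  259^40 ≡ 181;  259^56 ≡ 90;  259^70 ≡ 228;  259^140 ≡ 280;  259^280 ≡ 1.
Smallest exponent giving 1 is 280.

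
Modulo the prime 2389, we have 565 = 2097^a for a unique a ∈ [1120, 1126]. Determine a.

Compute 2097^1120 mod 2389 = 565, then multiply by 2097 repeatedly:
  2097^1120=565
Found 565 at exponent 1120.

1120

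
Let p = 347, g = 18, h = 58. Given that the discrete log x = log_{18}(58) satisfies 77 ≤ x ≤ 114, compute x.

105

Compute 18^77 mod 347 = 178, then multiply by 18 repeatedly:
  18^77=178  18^78=81  18^79=70  18^80=219  18^81=125
  18^82=168  18^83=248  18^84=300  18^85=195  18^86=40
  18^87=26  18^88=121  18^89=96  18^90=340  18^91=221
  18^92=161  18^93=122  18^94=114  18^95=317  18^96=154
  18^97=343  18^98=275  18^99=92  18^100=268  18^101=313
  18^102=82  18^103=88  18^104=196  18^105=58
Found 58 at exponent 105.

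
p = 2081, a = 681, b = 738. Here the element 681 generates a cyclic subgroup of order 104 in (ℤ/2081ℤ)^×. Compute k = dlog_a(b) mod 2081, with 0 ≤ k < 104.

82

Baby-step giant-step with m = ceil(sqrt(104)) = 11.
Baby table (681^j mod 2081 for j=0..10):
  0:1  1:681  2:1779  3:357  4:1721  5:398  6:508  7:502
  8:578  9:309  10:248
Giant step factor: 681^(-11) ≡ 2011 (mod 2081).
Scan 738·2011^i mod 2081 for i = 0, 1, …:
  i=0: 738   i=1: 365   i=2: 1503   i=3: 921
  i=4: 41   i=5: 1292   i=6: 1124   i=7: 398
Match at i=7, j=5: k = 7·11 + 5 = 82.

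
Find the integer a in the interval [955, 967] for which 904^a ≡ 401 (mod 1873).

Compute 904^955 mod 1873 = 367, then multiply by 904 repeatedly:
  904^955=367  904^956=247  904^957=401
Found 401 at exponent 957.

957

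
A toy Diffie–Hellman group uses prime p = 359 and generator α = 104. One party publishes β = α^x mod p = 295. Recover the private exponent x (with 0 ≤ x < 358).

195

Baby-step giant-step with m = ceil(sqrt(358)) = 19.
Baby table (104^j mod 359 for j=0..18):
  0:1  1:104  2:46  3:117  4:321  5:356  6:47  7:221
  8:8  9:114  10:9  11:218  12:55  13:335  14:17  15:332
  16:64  17:194  18:72
Giant step factor: 104^(-19) ≡ 183 (mod 359).
Scan 295·183^i mod 359 for i = 0, 1, …:
  i=0: 295   i=1: 135   i=2: 293   i=3: 128
  i=4: 89   i=5: 132   i=6: 103   i=7: 181
  i=8: 95   i=9: 153   i=10: 356
Match at i=10, j=5: x = 10·19 + 5 = 195.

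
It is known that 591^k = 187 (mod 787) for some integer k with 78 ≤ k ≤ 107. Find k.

Compute 591^78 mod 787 = 760, then multiply by 591 repeatedly:
  591^78=760  591^79=570  591^80=34  591^81=419  591^82=511
  591^83=580  591^84=435  591^85=523  591^86=589  591^87=245
  591^88=774  591^89=187
Found 187 at exponent 89.

89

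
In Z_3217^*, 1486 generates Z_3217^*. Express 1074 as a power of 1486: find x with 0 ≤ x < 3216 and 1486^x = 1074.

1547

Baby-step giant-step with m = ceil(sqrt(3216)) = 57.
Baby table (1486^j mod 3217 for j=0..56):
  0:1  1:1486  2:1334  3:652  4:555  5:1178  6:460  7:1556
  8:2410  9:739  10:1157  11:1424  12:2495  13:1586  14:1952  15:2155
  16:1415  17:1989  18:2448  19:2518  20:377  21:464  22:1066  23:1312
  24:130  25:160  26:2919  27:1118  28:1376  29:1941  30:1894  31:2826
  32:1251  33:2777  34:2428  35:1751  36:2650  37:292  38:2834  39:271
  40:581  41:1210  42:2974  43:2423  44:755  45:2414  46:249  47:59
  48:815  49:1498  50:3081  51:575  52:1945  53:1404  54:1728  55:642
  56:1780
Giant step factor: 1486^(-57) ≡ 2292 (mod 3217).
Scan 1074·2292^i mod 3217 for i = 0, 1, …:
  i=0: 1074   i=1: 603   i=2: 1983   i=3: 2632
  i=4: 669   i=5: 2056   i=6: 2664   i=7: 22
  i=8: 2169   i=9: 1083     …   i=26: 2884
  i=27: 2410
Match at i=27, j=8: x = 27·57 + 8 = 1547.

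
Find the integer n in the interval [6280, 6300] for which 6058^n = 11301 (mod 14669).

6294

Compute 6058^6280 mod 14669 = 12584, then multiply by 6058 repeatedly:
  6058^6280=12584  6058^6281=13748  6058^6282=9471  6058^6283=4859  6058^6284=9808
  6058^6285=7414  6058^6286=12203  6058^6287=8683  6058^6288=13249  6058^6289=8343
  6058^6290=7189  6058^6291=13370  6058^6292=7911  6058^6293=1215  6058^6294=11301
Found 11301 at exponent 6294.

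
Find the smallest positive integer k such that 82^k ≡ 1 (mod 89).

The order of 82 must divide p − 1 = 88 = 2^3 · 11.
Divisors: 1, 2, 4, 8, 11, 22, 44, 88.
Check each in increasing order: 82^1 ≡ 82;  82^2 ≡ 49;  82^4 ≡ 87;  82^8 ≡ 4;  82^11 ≡ 52;  82^22 ≡ 34;  82^44 ≡ 88;  82^88 ≡ 1.
Smallest exponent giving 1 is 88.

88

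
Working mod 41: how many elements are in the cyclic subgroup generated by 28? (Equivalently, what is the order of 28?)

The order of 28 must divide p − 1 = 40 = 2^3 · 5.
Divisors: 1, 2, 4, 5, 8, 10, 20, 40.
Check each in increasing order: 28^1 ≡ 28;  28^2 ≡ 5;  28^4 ≡ 25;  28^5 ≡ 3;  28^8 ≡ 10;  28^10 ≡ 9;  28^20 ≡ 40;  28^40 ≡ 1.
Smallest exponent giving 1 is 40.

40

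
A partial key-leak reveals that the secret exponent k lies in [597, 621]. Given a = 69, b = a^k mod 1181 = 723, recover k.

615

Compute 69^597 mod 1181 = 703, then multiply by 69 repeatedly:
  69^597=703  69^598=86  69^599=29  69^600=820  69^601=1073
  69^602=815  69^603=728  69^604=630  69^605=954  69^606=871
  69^607=1049  69^608=340  69^609=1021  69^610=770  69^611=1166
  69^612=146  69^613=626  69^614=678  69^615=723
Found 723 at exponent 615.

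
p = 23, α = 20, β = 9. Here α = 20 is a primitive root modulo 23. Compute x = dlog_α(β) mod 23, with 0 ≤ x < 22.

Successive powers of 20 modulo 23:
  20^0=1  20^1=20  20^2=9
So 20^2 ≡ 9 (mod 23), giving x = 2.

2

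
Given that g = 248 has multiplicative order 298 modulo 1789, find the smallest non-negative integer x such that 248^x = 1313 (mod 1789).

48

Baby-step giant-step with m = ceil(sqrt(298)) = 18.
Baby table (248^j mod 1789 for j=0..17):
  0:1  1:248  2:678  3:1767  4:1700  5:1185  6:484  7:169
  8:765  9:86  10:1649  11:1060  12:1686  13:1291  14:1726  15:477
  16:222  17:1386
Giant step factor: 248^(-18) ≡ 82 (mod 1789).
Scan 1313·82^i mod 1789 for i = 0, 1, …:
  i=0: 1313   i=1: 326   i=2: 1686
Match at i=2, j=12: x = 2·18 + 12 = 48.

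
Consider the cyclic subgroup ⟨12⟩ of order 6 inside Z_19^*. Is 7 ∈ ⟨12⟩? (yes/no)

⟨12⟩ has order 6; its elements mod 19 are {1, 7, 8, 11, 12, 18}.
7 is in this set.

yes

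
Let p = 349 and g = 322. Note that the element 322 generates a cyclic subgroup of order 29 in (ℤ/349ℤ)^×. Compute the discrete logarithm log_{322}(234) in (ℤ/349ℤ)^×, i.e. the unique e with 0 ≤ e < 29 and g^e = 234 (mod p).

22

Successive powers of 322 modulo 349:
  322^0=1  322^1=322  322^2=31  322^3=210  322^4=263  322^5=228
  322^6=126  322^7=88  322^8=67  322^9=285  322^10=332  322^11=110
  322^12=171  322^13=269  322^14=66  322^15=312  322^16=301  322^17=249
  322^18=257  322^19=41  322^20=289  322^21=224  322^22=234
So 322^22 ≡ 234 (mod 349), giving e = 22.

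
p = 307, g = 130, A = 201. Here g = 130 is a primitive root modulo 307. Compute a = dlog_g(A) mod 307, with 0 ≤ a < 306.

Baby-step giant-step with m = ceil(sqrt(306)) = 18.
Baby table (130^j mod 307 for j=0..17):
  0:1  1:130  2:15  3:108  4:225  5:85  6:305  7:47
  8:277  9:91  10:164  11:137  12:4  13:213  14:60  15:125
  16:286  17:33
Giant step factor: 130^(-18) ≡ 115 (mod 307).
Scan 201·115^i mod 307 for i = 0, 1, …:
  i=0: 201   i=1: 90   i=2: 219   i=3: 11
  i=4: 37   i=5: 264   i=6: 274   i=7: 196
  i=8: 129   i=9: 99     …   i=14: 240
  i=15: 277
Match at i=15, j=8: a = 15·18 + 8 = 278.

278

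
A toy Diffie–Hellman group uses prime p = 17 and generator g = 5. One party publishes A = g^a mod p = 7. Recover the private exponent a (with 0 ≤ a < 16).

Successive powers of 5 modulo 17:
  5^0=1  5^1=5  5^2=8  5^3=6  5^4=13  5^5=14
  5^6=2  5^7=10  5^8=16  5^9=12  5^10=9  5^11=11
  5^12=4  5^13=3  5^14=15  5^15=7
So 5^15 ≡ 7 (mod 17), giving a = 15.

15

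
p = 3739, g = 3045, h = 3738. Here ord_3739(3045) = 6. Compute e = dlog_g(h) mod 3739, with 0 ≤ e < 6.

3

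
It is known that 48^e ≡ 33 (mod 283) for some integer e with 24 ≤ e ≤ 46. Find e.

33

Compute 48^24 mod 283 = 111, then multiply by 48 repeatedly:
  48^24=111  48^25=234  48^26=195  48^27=21  48^28=159
  48^29=274  48^30=134  48^31=206  48^32=266  48^33=33
Found 33 at exponent 33.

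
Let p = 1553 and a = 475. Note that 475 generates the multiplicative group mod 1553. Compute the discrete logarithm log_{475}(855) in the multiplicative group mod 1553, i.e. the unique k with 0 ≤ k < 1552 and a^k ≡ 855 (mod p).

Baby-step giant-step with m = ceil(sqrt(1552)) = 40.
Baby table (475^j mod 1553 for j=0..39):
  0:1  1:475  2:440  3:898  4:1028  5:658  6:397  7:662
  8:744  9:869  10:1230  11:322  12:756  13:357  14:298  15:227
  16:668  17:488  18:403  19:406  20:278  21:45  22:1186  23:1164
  24:32  25:1223  26:103  27:782  28:283  29:867  30:280  31:995
  32:513  33:1407  34:535  35:986  36:897  37:553  38:218  39:1052
Giant step factor: 475^(-40) ≡ 1396 (mod 1553).
Scan 855·1396^i mod 1553 for i = 0, 1, …:
  i=0: 855   i=1: 876   i=2: 685   i=3: 1165
  i=4: 349   i=5: 1115   i=6: 434   i=7: 194
  i=8: 602   i=9: 219     …   i=32: 155
  i=33: 513
Match at i=33, j=32: k = 33·40 + 32 = 1352.

1352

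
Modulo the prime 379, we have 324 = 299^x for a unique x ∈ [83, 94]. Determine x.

Compute 299^83 mod 379 = 190, then multiply by 299 repeatedly:
  299^83=190  299^84=339  299^85=168  299^86=204  299^87=356
  299^88=324
Found 324 at exponent 88.

88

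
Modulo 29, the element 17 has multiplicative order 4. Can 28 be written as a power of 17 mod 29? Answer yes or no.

yes

⟨17⟩ has order 4; its elements mod 29 are {1, 12, 17, 28}.
28 is in this set.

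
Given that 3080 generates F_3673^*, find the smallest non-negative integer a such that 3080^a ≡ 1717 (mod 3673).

2242

Baby-step giant-step with m = ceil(sqrt(3672)) = 61.
Baby table (3080^j mod 3673 for j=0..60):
  0:1  1:3080  2:2714  3:3045  4:1431  5:3553  6:1373  7:1217
  8:1900  9:911  10:3381  11:525  12:880  13:3399  14:870  15:1983
  16:3114  17:917  18:3496  19:2117  20:785  21:966  22:150  23:2875
  24:3070  25:1298  26:1616  27:365  28:262  29:2573  30:2179  31:749
  32:276  33:1617  34:3445  35:2976  36:1945  37:3610  38:629  39:1649
  40:2834  41:1672  42:214  43:1653  44:462  45:1509  46:1375  47:31
  48:3655  49:3328  50:2570  51:285  52:3626  53:2160  54:997  55:132
  56:2530  57:1967  58:1583  59:1569  60:2525
Giant step factor: 3080^(-61) ≡ 3002 (mod 3673).
Scan 1717·3002^i mod 3673 for i = 0, 1, …:
  i=0: 1717   i=1: 1215   i=2: 141   i=3: 887
  i=4: 3522   i=5: 2150   i=6: 839   i=7: 2673
  i=8: 2514   i=9: 2686     …   i=35: 1142
  i=36: 1375
Match at i=36, j=46: a = 36·61 + 46 = 2242.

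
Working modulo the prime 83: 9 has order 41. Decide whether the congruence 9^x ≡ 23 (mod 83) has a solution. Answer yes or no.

yes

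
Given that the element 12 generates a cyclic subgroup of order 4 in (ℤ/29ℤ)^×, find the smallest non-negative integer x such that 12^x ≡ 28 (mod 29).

Successive powers of 12 modulo 29:
  12^0=1  12^1=12  12^2=28
So 12^2 ≡ 28 (mod 29), giving x = 2.

2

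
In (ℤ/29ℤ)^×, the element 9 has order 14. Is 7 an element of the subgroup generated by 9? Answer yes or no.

yes

⟨9⟩ has order 14; its elements mod 29 are {1, 4, 5, 6, 7, 9, 13, 16, 20, 22, 23, 24, 25, 28}.
7 is in this set.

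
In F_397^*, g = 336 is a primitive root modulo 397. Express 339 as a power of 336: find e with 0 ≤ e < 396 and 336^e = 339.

Baby-step giant-step with m = ceil(sqrt(396)) = 20.
Baby table (336^j mod 397 for j=0..19):
  0:1  1:336  2:148  3:103  4:69  5:158  6:287  7:358
  8:394  9:183  10:350  11:88  12:190  13:320  14:330  15:117
  16:9  17:245  18:141  19:133
Giant step factor: 336^(-20) ≡ 218 (mod 397).
Scan 339·218^i mod 397 for i = 0, 1, …:
  i=0: 339   i=1: 60   i=2: 376   i=3: 186
  i=4: 54   i=5: 259   i=6: 88
Match at i=6, j=11: e = 6·20 + 11 = 131.

131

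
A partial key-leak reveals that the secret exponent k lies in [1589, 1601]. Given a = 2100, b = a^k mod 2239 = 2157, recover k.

1593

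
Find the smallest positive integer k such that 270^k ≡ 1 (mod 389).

The order of 270 must divide p − 1 = 388 = 2^2 · 97.
Divisors: 1, 2, 4, 97, 194, 388.
Check each in increasing order: 270^1 ≡ 270;  270^2 ≡ 157;  270^4 ≡ 142;  270^97 ≡ 388;  270^194 ≡ 1.
Smallest exponent giving 1 is 194.

194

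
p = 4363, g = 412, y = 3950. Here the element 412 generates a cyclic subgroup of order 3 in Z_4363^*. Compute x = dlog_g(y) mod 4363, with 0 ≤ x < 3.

2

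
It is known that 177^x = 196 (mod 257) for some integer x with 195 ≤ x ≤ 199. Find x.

198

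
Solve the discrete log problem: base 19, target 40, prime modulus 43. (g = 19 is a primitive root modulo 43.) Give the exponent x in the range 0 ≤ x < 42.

10

Successive powers of 19 modulo 43:
  19^0=1  19^1=19  19^2=17  19^3=22  19^4=31  19^5=30
  19^6=11  19^7=37  19^8=15  19^9=27  19^10=40
So 19^10 ≡ 40 (mod 43), giving x = 10.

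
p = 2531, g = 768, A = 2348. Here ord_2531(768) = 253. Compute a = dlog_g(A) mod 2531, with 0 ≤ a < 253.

Baby-step giant-step with m = ceil(sqrt(253)) = 16.
Baby table (768^j mod 2531 for j=0..15):
  0:1  1:768  2:101  3:1638  4:77  5:923  6:184  7:2107
  8:867  9:203  10:1513  11:255  12:953  13:445  14:75  15:1918
Giant step factor: 768^(-16) ≡ 703 (mod 2531).
Scan 2348·703^i mod 2531 for i = 0, 1, …:
  i=0: 2348   i=1: 432   i=2: 2507   i=3: 845
  i=4: 1781   i=5: 1729   i=6: 607   i=7: 1513
Match at i=7, j=10: a = 7·16 + 10 = 122.

122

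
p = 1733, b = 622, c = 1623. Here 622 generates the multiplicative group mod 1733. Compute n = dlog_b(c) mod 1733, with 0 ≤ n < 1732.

1609

Baby-step giant-step with m = ceil(sqrt(1732)) = 42.
Baby table (622^j mod 1733 for j=0..41):
  0:1  1:622  2:425  3:934  4:393  5:93  6:657  7:1399
  8:212  9:156  10:1717  11:446  12:132  13:653  14:644  15:245
  16:1619  17:145  18:74  19:970  20:256  21:1529  22:1354  23:1683
  24:94  25:1279  26:91  27:1146  28:549  29:77  30:1103  31:1531
  32:865  33:800  34:229  35:332  36:277  37:727  38:1614  39:501
  40:1415  41:1499
Giant step factor: 622^(-42) ≡ 1372 (mod 1733).
Scan 1623·1372^i mod 1733 for i = 0, 1, …:
  i=0: 1623   i=1: 1584   i=2: 66   i=3: 436
  i=4: 307   i=5: 85   i=6: 509   i=7: 1682
  i=8: 1081   i=9: 1417     …   i=37: 75
  i=38: 653
Match at i=38, j=13: n = 38·42 + 13 = 1609.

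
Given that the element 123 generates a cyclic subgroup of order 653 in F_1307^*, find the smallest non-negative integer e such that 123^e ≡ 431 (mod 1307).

494

Baby-step giant-step with m = ceil(sqrt(653)) = 26.
Baby table (123^j mod 1307 for j=0..25):
  0:1  1:123  2:752  3:1006  4:880  5:1066  6:418  7:441
  8:656  9:961  10:573  11:1208  12:893  13:51  14:1045  15:449
  16:333  17:442  18:779  19:406  20:272  21:781  22:652  23:469
  24:179  25:1105
Giant step factor: 123^(-26) ≡ 201 (mod 1307).
Scan 431·201^i mod 1307 for i = 0, 1, …:
  i=0: 431   i=1: 369   i=2: 977   i=3: 327
  i=4: 377   i=5: 1278   i=6: 706   i=7: 750
  i=8: 445   i=9: 569     …   i=18: 1294
  i=19: 1
Match at i=19, j=0: e = 19·26 + 0 = 494.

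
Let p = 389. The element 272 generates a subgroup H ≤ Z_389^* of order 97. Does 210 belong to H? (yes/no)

210 ∈ ⟨272⟩ iff 210^97 ≡ 1 (mod 389), since |⟨272⟩| = 97.
210^97 mod 389 = 1.
Since 1 = 1, 210 lies in the subgroup.

yes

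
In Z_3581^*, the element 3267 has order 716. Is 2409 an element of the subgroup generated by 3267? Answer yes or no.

2409 ∈ ⟨3267⟩ iff 2409^716 ≡ 1 (mod 3581), since |⟨3267⟩| = 716.
2409^716 mod 3581 = 1.
Since 1 = 1, 2409 lies in the subgroup.

yes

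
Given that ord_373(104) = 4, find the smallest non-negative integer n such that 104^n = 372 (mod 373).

2

Successive powers of 104 modulo 373:
  104^0=1  104^1=104  104^2=372
So 104^2 ≡ 372 (mod 373), giving n = 2.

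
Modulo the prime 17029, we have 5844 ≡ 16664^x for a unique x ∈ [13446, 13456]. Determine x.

13447

Compute 16664^13446 mod 17029 = 15660, then multiply by 16664 repeatedly:
  16664^13446=15660  16664^13447=5844
Found 5844 at exponent 13447.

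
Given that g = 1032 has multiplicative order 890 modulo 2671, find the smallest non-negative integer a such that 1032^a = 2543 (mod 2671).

Baby-step giant-step with m = ceil(sqrt(890)) = 30.
Baby table (1032^j mod 2671 for j=0..29):
  0:1  1:1032  2:1966  3:1623  4:219  5:1644  6:523  7:194
  8:2554  9:2122  10:2355  11:2421  12:1087  13:2635  14:242  15:1341
  16:334  17:129  18:2249  19:2540  20:1029  21:1541  22:1067  23:692
  24:987  25:933  26:1296  27:1972  28:2473  29:1331
Giant step factor: 1032^(-30) ≡ 287 (mod 2671).
Scan 2543·287^i mod 2671 for i = 0, 1, …:
  i=0: 2543   i=1: 658   i=2: 1876   i=3: 1541
Match at i=3, j=21: a = 3·30 + 21 = 111.

111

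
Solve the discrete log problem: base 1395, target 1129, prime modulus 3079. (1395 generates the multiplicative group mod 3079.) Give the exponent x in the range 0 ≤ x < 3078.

37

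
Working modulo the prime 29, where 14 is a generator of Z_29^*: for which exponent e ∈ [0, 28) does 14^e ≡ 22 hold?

2

Successive powers of 14 modulo 29:
  14^0=1  14^1=14  14^2=22
So 14^2 ≡ 22 (mod 29), giving e = 2.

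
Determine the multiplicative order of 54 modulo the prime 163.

81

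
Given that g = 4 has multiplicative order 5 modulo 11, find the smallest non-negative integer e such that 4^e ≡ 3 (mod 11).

4

Successive powers of 4 modulo 11:
  4^0=1  4^1=4  4^2=5  4^3=9  4^4=3
So 4^4 ≡ 3 (mod 11), giving e = 4.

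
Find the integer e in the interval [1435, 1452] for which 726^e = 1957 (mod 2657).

1442

Compute 726^1435 mod 2657 = 99, then multiply by 726 repeatedly:
  726^1435=99  726^1436=135  726^1437=2358  726^1438=800  726^1439=1574
  726^1440=214  726^1441=1258  726^1442=1957
Found 1957 at exponent 1442.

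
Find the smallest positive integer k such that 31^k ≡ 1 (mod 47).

46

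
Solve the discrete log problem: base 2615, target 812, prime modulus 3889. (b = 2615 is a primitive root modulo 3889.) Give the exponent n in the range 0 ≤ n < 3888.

1603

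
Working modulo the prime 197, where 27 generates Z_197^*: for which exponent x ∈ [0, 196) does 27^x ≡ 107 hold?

Baby-step giant-step with m = ceil(sqrt(196)) = 14.
Baby table (27^j mod 197 for j=0..13):
  0:1  1:27  2:138  3:180  4:132  5:18  6:92  7:120
  8:88  9:12  10:127  11:80  12:190  13:8
Giant step factor: 27^(-14) ≡ 83 (mod 197).
Scan 107·83^i mod 197 for i = 0, 1, …:
  i=0: 107   i=1: 16   i=2: 146   i=3: 101
  i=4: 109   i=5: 182   i=6: 134   i=7: 90
  i=8: 181   i=9: 51   i=10: 96   i=11: 88
Match at i=11, j=8: x = 11·14 + 8 = 162.

162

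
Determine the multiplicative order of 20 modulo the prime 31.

15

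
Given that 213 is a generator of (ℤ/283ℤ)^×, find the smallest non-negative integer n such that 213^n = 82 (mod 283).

Baby-step giant-step with m = ceil(sqrt(282)) = 17.
Baby table (213^j mod 283 for j=0..16):
  0:1  1:213  2:89  3:279  4:280  5:210  6:16  7:12
  8:9  9:219  10:235  11:247  12:256  13:192  14:144  15:108
  16:81
Giant step factor: 213^(-17) ≡ 198 (mod 283).
Scan 82·198^i mod 283 for i = 0, 1, …:
  i=0: 82   i=1: 105   i=2: 131   i=3: 185
  i=4: 123   i=5: 16
Match at i=5, j=6: n = 5·17 + 6 = 91.

91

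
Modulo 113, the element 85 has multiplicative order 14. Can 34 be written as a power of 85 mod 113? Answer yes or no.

no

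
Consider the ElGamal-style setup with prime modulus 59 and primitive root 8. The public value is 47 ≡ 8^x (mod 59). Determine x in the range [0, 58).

Baby-step giant-step with m = ceil(sqrt(58)) = 8.
Baby table (8^j mod 59 for j=0..7):
  0:1  1:8  2:5  3:40  4:25  5:23  6:7  7:56
Giant step factor: 8^(-8) ≡ 27 (mod 59).
Scan 47·27^i mod 59 for i = 0, 1, …:
  i=0: 47   i=1: 30   i=2: 43   i=3: 40
Match at i=3, j=3: x = 3·8 + 3 = 27.

27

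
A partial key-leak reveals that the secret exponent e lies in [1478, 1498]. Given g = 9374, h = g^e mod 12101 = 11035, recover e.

1491

Compute 9374^1478 mod 12101 = 8312, then multiply by 9374 repeatedly:
  9374^1478=8312  9374^1479=10450  9374^1480=705  9374^1481=1524  9374^1482=6796
  9374^1483=6040  9374^1484=10482  9374^1485=10249  9374^1486=4287  9374^1487=11018
  9374^1488=697  9374^1489=11239  9374^1490=3080  9374^1491=11035
Found 11035 at exponent 1491.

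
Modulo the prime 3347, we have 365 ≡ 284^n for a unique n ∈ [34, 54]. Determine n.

Compute 284^34 mod 3347 = 2632, then multiply by 284 repeatedly:
  284^34=2632  284^35=1107  284^36=3117  284^37=1620  284^38=1541
  284^39=2534  284^40=51  284^41=1096  284^42=3340  284^43=1359
  284^44=1051  284^45=601  284^46=3334  284^47=3002  284^48=2430
  284^49=638  284^50=454  284^51=1750  284^52=1644  284^53=1663
  284^54=365
Found 365 at exponent 54.

54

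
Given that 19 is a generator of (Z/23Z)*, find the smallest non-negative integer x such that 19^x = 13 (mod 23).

Successive powers of 19 modulo 23:
  19^0=1  19^1=19  19^2=16  19^3=5  19^4=3  19^5=11
  19^6=2  19^7=15  19^8=9  19^9=10  19^10=6  19^11=22
  19^12=4  19^13=7  19^14=18  19^15=20  19^16=12  19^17=21
  19^18=8  19^19=14  19^20=13
So 19^20 ≡ 13 (mod 23), giving x = 20.

20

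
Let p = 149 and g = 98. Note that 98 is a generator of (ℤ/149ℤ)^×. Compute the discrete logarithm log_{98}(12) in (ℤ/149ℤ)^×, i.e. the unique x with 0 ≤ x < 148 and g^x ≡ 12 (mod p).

113

Baby-step giant-step with m = ceil(sqrt(148)) = 13.
Baby table (98^j mod 149 for j=0..12):
  0:1  1:98  2:68  3:108  4:5  5:43  6:42  7:93
  8:25  9:66  10:61  11:18  12:125
Giant step factor: 98^(-13) ≡ 14 (mod 149).
Scan 12·14^i mod 149 for i = 0, 1, …:
  i=0: 12   i=1: 19   i=2: 117   i=3: 148
  i=4: 135   i=5: 102   i=6: 87   i=7: 26
  i=8: 66
Match at i=8, j=9: x = 8·13 + 9 = 113.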